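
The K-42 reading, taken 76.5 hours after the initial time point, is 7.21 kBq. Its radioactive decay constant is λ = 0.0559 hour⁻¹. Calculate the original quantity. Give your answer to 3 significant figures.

519 kBq

t½ = ln 2 / λ = 0.69315 / 0.0559 ≈ 12.4 hours.
Number of half-lives elapsed: n = 76.5/12.4 ≈ 6.1695.
A₀ = A × 2^n = 7.21 × 2^6.1695 = 7.21 × 71.977 ≈ 518.96 kBq.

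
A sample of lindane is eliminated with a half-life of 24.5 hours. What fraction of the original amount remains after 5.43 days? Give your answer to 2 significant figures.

0.025

5.43 days = 130.32 hours.
n = 130.32/24.5 ≈ 5.3192 half-lives.
Fraction remaining = (1/2)^5.3192 ≈ 0.025048.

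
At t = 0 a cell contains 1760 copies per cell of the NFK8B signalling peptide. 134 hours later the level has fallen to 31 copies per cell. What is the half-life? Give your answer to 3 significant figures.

23.0 hours

A/A₀ = 31/1760 ≈ 0.017614.
n = log₂(56.774) ≈ 5.8272 half-lives elapsed in 134 hours.
t½ = 134/5.8272 ≈ 22.996 hours.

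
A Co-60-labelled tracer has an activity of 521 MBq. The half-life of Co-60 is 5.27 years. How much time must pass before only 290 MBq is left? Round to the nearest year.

4 years

Fraction remaining = 290/521 ≈ 0.55662.
n = log₂(521/290) = ln(1.7966)/ln 2 ≈ 0.84523 half-lives.
t = n × t½ = 0.84523 × 5.27 ≈ 4.4544 years.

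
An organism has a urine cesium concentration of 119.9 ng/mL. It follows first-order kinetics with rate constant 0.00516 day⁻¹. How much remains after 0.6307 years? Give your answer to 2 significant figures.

t½ = ln 2 / k = 0.69315 / 0.00516 ≈ 134.33 days.
Convert the elapsed time: 0.6307 years = 230.206 days.
Number of half-lives: n = 230.206/134.33 ≈ 1.7137.
Remaining = 119.9 × (1/2)^1.7137 = 119.9 × 0.30487 ≈ 36.554 ng/mL.

37 ng/mL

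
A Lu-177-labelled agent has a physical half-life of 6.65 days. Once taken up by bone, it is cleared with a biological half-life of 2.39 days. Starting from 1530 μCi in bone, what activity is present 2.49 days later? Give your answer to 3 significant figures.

1/t_eff = 1/t_phys + 1/t_biol = 1/6.65 + 1/2.39 = 0.56879 per day.
t_eff = 6.65 × 2.39 / (6.65 + 2.39) ≈ 1.7581 days.
Remaining = 1530 × (1/2)^(2.49/1.7581) = 1530 × (1/2)^1.4163 ≈ 573.26 μCi.

573 μCi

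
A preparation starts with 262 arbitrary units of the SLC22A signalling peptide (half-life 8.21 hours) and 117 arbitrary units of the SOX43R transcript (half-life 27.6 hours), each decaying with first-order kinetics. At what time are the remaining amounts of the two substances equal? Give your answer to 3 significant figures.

13.6 hours

Set 262·(1/2)^(t/8.21) = 117·(1/2)^(t/27.6).
Taking log₂: log₂(262/117) = t·(1/8.21 − 1/27.6).
log₂(2.2393) = 1.1631; 1/8.21 − 1/27.6 = 0.085571.
t = 1.1631 / 0.085571 ≈ 13.592 hours.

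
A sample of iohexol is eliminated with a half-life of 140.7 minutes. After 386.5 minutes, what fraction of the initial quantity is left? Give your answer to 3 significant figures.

n = 386.5/140.7 ≈ 2.747 half-lives.
Fraction remaining = (1/2)^2.747 ≈ 0.14896.

0.149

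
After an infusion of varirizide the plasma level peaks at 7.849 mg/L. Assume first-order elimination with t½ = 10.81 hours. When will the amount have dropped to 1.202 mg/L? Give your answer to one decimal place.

29.3 hours

Fraction remaining = 1.202/7.849 ≈ 0.15314.
n = log₂(7.849/1.202) = ln(6.53)/ln 2 ≈ 2.7071 half-lives.
t = n × t½ = 2.7071 × 10.81 ≈ 29.263 hours.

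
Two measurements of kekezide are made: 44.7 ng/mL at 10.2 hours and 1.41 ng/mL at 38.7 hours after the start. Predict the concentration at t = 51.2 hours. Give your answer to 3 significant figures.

Over Δt = 38.7 − 10.2 = 28.5 hours, the level fell by a factor of 44.7/1.41 ≈ 31.702.
n = log₂(31.702) ≈ 4.9865 half-lives, so t½ = 28.5/4.9865 ≈ 5.7154 hours.
From t = 38.7 to t = 51.2: 1.41 × (1/2)^((51.2−38.7)/5.7154) ≈ 0.30963 ng/mL.

0.310 ng/mL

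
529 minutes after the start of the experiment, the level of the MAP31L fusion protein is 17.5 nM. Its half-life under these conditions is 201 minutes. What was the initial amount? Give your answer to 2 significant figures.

Number of half-lives elapsed: n = 529/201 ≈ 2.6318.
A₀ = A × 2^n = 17.5 × 2^2.6318 = 17.5 × 6.1982 ≈ 108.47 nM.

110 nM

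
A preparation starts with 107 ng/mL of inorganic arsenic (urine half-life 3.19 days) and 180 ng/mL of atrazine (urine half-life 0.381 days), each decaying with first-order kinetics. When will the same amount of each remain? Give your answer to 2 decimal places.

Set 107·(1/2)^(t/3.19) = 180·(1/2)^(t/0.381).
Taking log₂: log₂(107/180) = t·(1/3.19 − 1/0.381).
log₂(0.59444) = -0.75039; 1/3.19 − 1/0.381 = -2.3112.
t = -0.75039 / -2.3112 ≈ 0.32467 days.

0.32 days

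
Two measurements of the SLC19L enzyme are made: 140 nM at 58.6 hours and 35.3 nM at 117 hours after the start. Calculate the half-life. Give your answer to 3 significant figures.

29.4 hours

Over Δt = 117 − 58.6 = 58.4 hours, the level fell by a factor of 140/35.3 ≈ 3.966.
n = log₂(3.966) ≈ 1.9877 half-lives, so t½ = 58.4/1.9877 ≈ 29.381 hours.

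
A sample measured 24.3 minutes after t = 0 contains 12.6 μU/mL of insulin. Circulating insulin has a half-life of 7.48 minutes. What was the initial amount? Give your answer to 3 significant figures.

120 μU/mL

Number of half-lives elapsed: n = 24.3/7.48 ≈ 3.2487.
A₀ = A × 2^n = 12.6 × 2^3.2487 = 12.6 × 9.5048 ≈ 119.76 μU/mL.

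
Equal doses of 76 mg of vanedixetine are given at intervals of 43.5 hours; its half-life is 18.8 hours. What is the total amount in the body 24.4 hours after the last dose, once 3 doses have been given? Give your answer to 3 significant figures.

38.4 mg

The 3 doses were given 111.4, 67.9, 24.4 hours ago.
Total = 76·(1/2)^(111.4/18.8) + 76·(1/2)^(67.9/18.8) + 76·(1/2)^(24.4/18.8)
      = 1.2504 + 6.217 + 30.911 ≈ 38.379 mg.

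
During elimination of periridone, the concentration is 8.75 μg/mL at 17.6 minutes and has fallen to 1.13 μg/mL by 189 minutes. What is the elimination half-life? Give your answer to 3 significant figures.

58.0 minutes

Over Δt = 189 − 17.6 = 171.4 minutes, the level fell by a factor of 8.75/1.13 ≈ 7.7434.
n = log₂(7.7434) ≈ 2.953 half-lives, so t½ = 171.4/2.953 ≈ 58.043 minutes.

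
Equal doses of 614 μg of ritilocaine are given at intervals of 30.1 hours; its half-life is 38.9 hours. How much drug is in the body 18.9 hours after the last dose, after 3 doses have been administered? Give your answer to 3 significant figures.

The 3 doses were given 79.1, 49, 18.9 hours ago.
Total = 614·(1/2)^(79.1/38.9) + 614·(1/2)^(49/38.9) + 614·(1/2)^(18.9/38.9)
      = 149.99 + 256.44 + 438.44 ≈ 844.86 μg.

845 μg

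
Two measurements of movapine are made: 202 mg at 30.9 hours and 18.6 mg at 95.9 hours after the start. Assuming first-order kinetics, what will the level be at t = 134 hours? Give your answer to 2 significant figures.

Over Δt = 95.9 − 30.9 = 65 hours, the level fell by a factor of 202/18.6 ≈ 10.86.
n = log₂(10.86) ≈ 3.441 half-lives, so t½ = 65/3.441 ≈ 18.89 hours.
From t = 95.9 to t = 134: 18.6 × (1/2)^((134−95.9)/18.89) ≈ 4.5957 mg.

4.6 mg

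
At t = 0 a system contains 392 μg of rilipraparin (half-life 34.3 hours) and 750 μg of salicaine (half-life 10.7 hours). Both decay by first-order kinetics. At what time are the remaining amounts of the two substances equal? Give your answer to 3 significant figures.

14.6 hours

Set 392·(1/2)^(t/34.3) = 750·(1/2)^(t/10.7).
Taking log₂: log₂(392/750) = t·(1/34.3 − 1/10.7).
log₂(0.52267) = -0.93604; 1/34.3 − 1/10.7 = -0.064303.
t = -0.93604 / -0.064303 ≈ 14.557 hours.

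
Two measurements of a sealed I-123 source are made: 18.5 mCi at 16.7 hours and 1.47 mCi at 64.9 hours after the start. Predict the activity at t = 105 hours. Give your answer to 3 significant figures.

0.179 mCi

Over Δt = 64.9 − 16.7 = 48.2 hours, the level fell by a factor of 18.5/1.47 ≈ 12.585.
n = log₂(12.585) ≈ 3.6536 half-lives, so t½ = 48.2/3.6536 ≈ 13.192 hours.
From t = 64.9 to t = 105: 1.47 × (1/2)^((105−64.9)/13.192) ≈ 0.17877 mCi.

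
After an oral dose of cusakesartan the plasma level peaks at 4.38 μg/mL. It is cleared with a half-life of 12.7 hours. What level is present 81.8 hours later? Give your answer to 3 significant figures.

0.0504 μg/mL

Number of half-lives: n = 81.8/12.7 ≈ 6.4409.
Remaining = 4.38 × (1/2)^6.4409 = 4.38 × 0.01151 ≈ 0.050415 μg/mL.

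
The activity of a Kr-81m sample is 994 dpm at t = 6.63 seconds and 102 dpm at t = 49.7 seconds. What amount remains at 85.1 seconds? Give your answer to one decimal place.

Over Δt = 49.7 − 6.63 = 43.07 seconds, the level fell by a factor of 994/102 ≈ 9.7451.
n = log₂(9.7451) ≈ 3.2847 half-lives, so t½ = 43.07/3.2847 ≈ 13.112 seconds.
From t = 49.7 to t = 85.1: 102 × (1/2)^((85.1−49.7)/13.112) ≈ 15.7 dpm.

15.7 dpm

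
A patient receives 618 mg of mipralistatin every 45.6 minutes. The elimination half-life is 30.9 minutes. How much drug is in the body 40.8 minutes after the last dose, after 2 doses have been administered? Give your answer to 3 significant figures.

The 2 doses were given 86.4, 40.8 minutes ago.
Total = 618·(1/2)^(86.4/30.9) + 618·(1/2)^(40.8/30.9)
      = 88.976 + 247.46 ≈ 336.44 mg.

336 mg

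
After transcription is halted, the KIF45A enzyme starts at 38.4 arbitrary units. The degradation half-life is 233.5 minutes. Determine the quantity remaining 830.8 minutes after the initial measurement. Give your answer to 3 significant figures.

3.26 arbitrary units

Number of half-lives: n = 830.8/233.5 ≈ 3.558.
Remaining = 38.4 × (1/2)^3.558 = 38.4 × 0.084904 ≈ 3.2603 arbitrary units.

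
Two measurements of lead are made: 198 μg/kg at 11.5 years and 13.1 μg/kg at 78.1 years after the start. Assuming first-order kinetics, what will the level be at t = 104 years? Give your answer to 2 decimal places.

4.56 μg/kg

Over Δt = 78.1 − 11.5 = 66.6 years, the level fell by a factor of 198/13.1 ≈ 15.115.
n = log₂(15.115) ≈ 3.9179 half-lives, so t½ = 66.6/3.9179 ≈ 16.999 years.
From t = 78.1 to t = 104: 13.1 × (1/2)^((104−78.1)/16.999) ≈ 4.5564 μg/kg.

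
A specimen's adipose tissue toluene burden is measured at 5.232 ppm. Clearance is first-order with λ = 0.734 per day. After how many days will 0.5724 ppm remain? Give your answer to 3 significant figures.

3.01 days

t½ = ln 2 / λ = 0.69315 / 0.734 ≈ 0.94434 days.
Fraction remaining = 0.5724/5.232 ≈ 0.1094.
n = log₂(5.232/0.5724) = ln(9.1405)/ln 2 ≈ 3.1923 half-lives.
t = n × t½ = 3.1923 × 0.94434 ≈ 3.0146 days.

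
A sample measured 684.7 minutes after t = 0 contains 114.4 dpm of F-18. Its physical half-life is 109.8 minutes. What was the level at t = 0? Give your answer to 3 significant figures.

Number of half-lives elapsed: n = 684.7/109.8 ≈ 6.2359.
A₀ = A × 2^n = 114.4 × 2^6.2359 = 114.4 × 75.368 ≈ 8622.1 dpm.

8620 dpm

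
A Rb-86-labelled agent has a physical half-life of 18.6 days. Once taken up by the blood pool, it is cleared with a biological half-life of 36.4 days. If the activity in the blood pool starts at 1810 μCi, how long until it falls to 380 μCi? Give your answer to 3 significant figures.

27.7 days

1/t_eff = 1/t_phys + 1/t_biol = 1/18.6 + 1/36.4 = 0.081236 per day.
t_eff = 18.6 × 36.4 / (18.6 + 36.4) ≈ 12.31 days.
n = log₂(1810/380) ≈ 2.2519; t = 2.2519 × 12.31 ≈ 27.721 days.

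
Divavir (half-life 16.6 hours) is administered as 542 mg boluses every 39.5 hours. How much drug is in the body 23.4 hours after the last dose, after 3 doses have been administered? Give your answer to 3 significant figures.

251 mg

The 3 doses were given 102.4, 62.9, 23.4 hours ago.
Total = 542·(1/2)^(102.4/16.6) + 542·(1/2)^(62.9/16.6) + 542·(1/2)^(23.4/16.6)
      = 7.5343 + 39.206 + 204.01 ≈ 250.75 mg.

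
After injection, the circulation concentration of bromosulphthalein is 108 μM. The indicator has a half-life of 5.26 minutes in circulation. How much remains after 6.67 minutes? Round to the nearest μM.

45 μM

Number of half-lives: n = 6.67/5.26 ≈ 1.2681.
Remaining = 108 × (1/2)^1.2681 = 108 × 0.41522 ≈ 44.843 μM.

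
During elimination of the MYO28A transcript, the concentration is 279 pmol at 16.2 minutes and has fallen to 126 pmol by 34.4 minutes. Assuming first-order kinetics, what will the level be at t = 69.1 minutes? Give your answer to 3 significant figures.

27.7 pmol

Over Δt = 34.4 − 16.2 = 18.2 minutes, the level fell by a factor of 279/126 ≈ 2.2143.
n = log₂(2.2143) ≈ 1.1468 half-lives, so t½ = 18.2/1.1468 ≈ 15.87 minutes.
From t = 34.4 to t = 69.1: 126 × (1/2)^((69.1−34.4)/15.87) ≈ 27.679 pmol.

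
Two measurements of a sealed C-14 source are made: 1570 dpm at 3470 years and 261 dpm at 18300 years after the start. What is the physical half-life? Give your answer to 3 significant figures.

5730 years

Over Δt = 18300 − 3470 = 14830 years, the level fell by a factor of 1570/261 ≈ 6.0153.
n = log₂(6.0153) ≈ 2.5886 half-lives, so t½ = 14830/2.5886 ≈ 5728.9 years.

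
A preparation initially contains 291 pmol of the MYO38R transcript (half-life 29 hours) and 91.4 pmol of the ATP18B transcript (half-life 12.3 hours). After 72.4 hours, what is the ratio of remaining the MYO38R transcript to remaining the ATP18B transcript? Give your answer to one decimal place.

33.4

MYO38R transcript: 291 × (1/2)^(72.4/29) = 291 × (1/2)^2.4966 ≈ 51.565 pmol.
ATP18B transcript: 91.4 × (1/2)^(72.4/12.3) = 91.4 × (1/2)^5.8862 ≈ 1.5454 pmol.
Ratio ≈ 51.565 / 1.5454 ≈ 33.368.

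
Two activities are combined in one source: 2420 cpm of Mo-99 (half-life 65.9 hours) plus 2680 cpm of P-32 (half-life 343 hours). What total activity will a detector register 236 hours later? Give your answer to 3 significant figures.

1870 cpm

Mo-99: 2420 × (1/2)^(236/65.9) = 2420 × (1/2)^3.5812 ≈ 202.2 cpm.
P-32: 2680 × (1/2)^(236/343) = 2680 × (1/2)^0.68805 ≈ 1663.5 cpm.
Total = 202.2 + 1663.5 ≈ 1865.7 cpm.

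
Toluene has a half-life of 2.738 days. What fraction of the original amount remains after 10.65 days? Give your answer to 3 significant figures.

0.0675

n = 10.65/2.738 ≈ 3.8897 half-lives.
Fraction remaining = (1/2)^3.8897 ≈ 0.067466.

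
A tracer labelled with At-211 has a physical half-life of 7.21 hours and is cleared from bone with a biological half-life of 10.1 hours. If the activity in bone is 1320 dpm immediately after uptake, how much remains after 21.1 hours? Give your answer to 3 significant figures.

40.8 dpm

1/t_eff = 1/t_phys + 1/t_biol = 1/7.21 + 1/10.1 = 0.23771 per hour.
t_eff = 7.21 × 10.1 / (7.21 + 10.1) ≈ 4.2069 hours.
Remaining = 1320 × (1/2)^(21.1/4.2069) = 1320 × (1/2)^5.0156 ≈ 40.806 dpm.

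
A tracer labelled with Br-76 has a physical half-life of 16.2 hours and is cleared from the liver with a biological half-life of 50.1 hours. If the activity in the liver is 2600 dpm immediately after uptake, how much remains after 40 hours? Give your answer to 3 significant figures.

1/t_eff = 1/t_phys + 1/t_biol = 1/16.2 + 1/50.1 = 0.081688 per hour.
t_eff = 16.2 × 50.1 / (16.2 + 50.1) ≈ 12.242 hours.
Remaining = 2600 × (1/2)^(40/12.242) = 2600 × (1/2)^3.2675 ≈ 269.99 dpm.

270 dpm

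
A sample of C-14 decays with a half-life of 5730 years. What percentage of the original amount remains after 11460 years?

n = 11460/5730 ≈ 2 half-lives.
Fraction remaining = (1/2)^2 ≈ 0.25, i.e. 25%.

25%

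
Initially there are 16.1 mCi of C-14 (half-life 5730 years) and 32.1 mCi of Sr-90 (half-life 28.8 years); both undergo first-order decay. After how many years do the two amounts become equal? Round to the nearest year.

29 years

Set 16.1·(1/2)^(t/5730) = 32.1·(1/2)^(t/28.8).
Taking log₂: log₂(16.1/32.1) = t·(1/5730 − 1/28.8).
log₂(0.50156) = -0.99551; 1/5730 − 1/28.8 = -0.034548.
t = -0.99551 / -0.034548 ≈ 28.816 years.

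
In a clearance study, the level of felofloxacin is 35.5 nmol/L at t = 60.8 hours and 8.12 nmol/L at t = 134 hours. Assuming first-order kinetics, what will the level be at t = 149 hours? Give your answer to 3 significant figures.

6.00 nmol/L

Over Δt = 134 − 60.8 = 73.2 hours, the level fell by a factor of 35.5/8.12 ≈ 4.3719.
n = log₂(4.3719) ≈ 2.1283 half-lives, so t½ = 73.2/2.1283 ≈ 34.394 hours.
From t = 134 to t = 149: 8.12 × (1/2)^((149−134)/34.394) ≈ 6.0017 nmol/L.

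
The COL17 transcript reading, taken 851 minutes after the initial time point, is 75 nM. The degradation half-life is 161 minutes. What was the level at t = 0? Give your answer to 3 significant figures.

2930 nM

Number of half-lives elapsed: n = 851/161 ≈ 5.2857.
A₀ = A × 2^n = 75 × 2^5.2857 = 75 × 39.008 ≈ 2925.6 nM.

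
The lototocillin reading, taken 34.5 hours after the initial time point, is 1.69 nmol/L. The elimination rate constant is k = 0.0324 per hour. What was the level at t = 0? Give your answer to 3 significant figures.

5.17 nmol/L

t½ = ln 2 / k = 0.69315 / 0.0324 ≈ 21.393 hours.
Number of half-lives elapsed: n = 34.5/21.393 ≈ 1.6126.
A₀ = A × 2^n = 1.69 × 2^1.6126 = 1.69 × 3.0581 ≈ 5.1682 nmol/L.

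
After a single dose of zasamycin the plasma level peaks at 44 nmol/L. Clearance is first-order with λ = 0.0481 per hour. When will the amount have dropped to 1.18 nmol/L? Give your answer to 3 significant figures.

t½ = ln 2 / λ = 0.69315 / 0.0481 ≈ 14.411 hours.
Fraction remaining = 1.18/44 ≈ 0.026818.
n = log₂(44/1.18) = ln(37.288)/ln 2 ≈ 5.2206 half-lives.
t = n × t½ = 5.2206 × 14.411 ≈ 75.232 hours.

75.2 hours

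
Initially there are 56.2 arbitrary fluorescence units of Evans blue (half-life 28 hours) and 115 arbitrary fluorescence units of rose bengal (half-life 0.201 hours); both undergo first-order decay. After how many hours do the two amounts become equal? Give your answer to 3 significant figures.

0.209 hours

Set 56.2·(1/2)^(t/28) = 115·(1/2)^(t/0.201).
Taking log₂: log₂(56.2/115) = t·(1/28 − 1/0.201).
log₂(0.4887) = -1.033; 1/28 − 1/0.201 = -4.9394.
t = -1.033 / -4.9394 ≈ 0.20913 hours.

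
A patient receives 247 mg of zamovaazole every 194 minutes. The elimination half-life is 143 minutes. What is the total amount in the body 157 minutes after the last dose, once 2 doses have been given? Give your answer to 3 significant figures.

The 2 doses were given 351, 157 minutes ago.
Total = 247·(1/2)^(351/143) + 247·(1/2)^(157/143)
      = 45.061 + 115.4 ≈ 160.46 mg.

160 mg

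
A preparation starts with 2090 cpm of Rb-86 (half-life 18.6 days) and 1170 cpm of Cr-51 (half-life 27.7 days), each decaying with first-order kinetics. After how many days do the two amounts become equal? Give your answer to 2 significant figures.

47 days

Set 2090·(1/2)^(t/18.6) = 1170·(1/2)^(t/27.7).
Taking log₂: log₂(2090/1170) = t·(1/18.6 − 1/27.7).
log₂(1.7863) = 0.83699; 1/18.6 − 1/27.7 = 0.017662.
t = 0.83699 / 0.017662 ≈ 47.389 days.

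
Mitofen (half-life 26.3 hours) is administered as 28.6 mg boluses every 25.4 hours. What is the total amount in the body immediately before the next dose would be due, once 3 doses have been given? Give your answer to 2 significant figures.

26 mg

The 3 doses were given 76.2, 50.8, 25.4 hours ago.
Total = 28.6·(1/2)^(76.2/26.3) + 28.6·(1/2)^(50.8/26.3) + 28.6·(1/2)^(25.4/26.3)
      = 3.8387 + 7.4974 + 14.643 ≈ 25.979 mg.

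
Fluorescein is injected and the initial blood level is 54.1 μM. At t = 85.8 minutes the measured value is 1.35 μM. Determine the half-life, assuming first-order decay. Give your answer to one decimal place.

A/A₀ = 1.35/54.1 ≈ 0.024954.
n = log₂(40.074) ≈ 5.3246 half-lives elapsed in 85.8 minutes.
t½ = 85.8/5.3246 ≈ 16.114 minutes.

16.1 minutes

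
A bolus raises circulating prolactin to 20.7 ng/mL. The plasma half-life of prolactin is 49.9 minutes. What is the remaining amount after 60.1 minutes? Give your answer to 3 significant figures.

8.98 ng/mL

Number of half-lives: n = 60.1/49.9 ≈ 1.2044.
Remaining = 20.7 × (1/2)^1.2044 = 20.7 × 0.43395 ≈ 8.9827 ng/mL.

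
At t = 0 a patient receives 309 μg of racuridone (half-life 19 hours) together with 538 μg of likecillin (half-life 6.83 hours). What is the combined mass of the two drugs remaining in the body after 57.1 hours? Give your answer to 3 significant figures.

40.1 μg

racuridone: 309 × (1/2)^(57.1/19) = 309 × (1/2)^3.0053 ≈ 38.484 μg.
likecillin: 538 × (1/2)^(57.1/6.83) = 538 × (1/2)^8.3602 ≈ 1.6373 μg.
Total = 38.484 + 1.6373 ≈ 40.122 μg.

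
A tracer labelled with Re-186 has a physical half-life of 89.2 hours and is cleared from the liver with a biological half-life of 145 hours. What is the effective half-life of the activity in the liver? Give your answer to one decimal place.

1/t_eff = 1/t_phys + 1/t_biol = 1/89.2 + 1/145 = 0.018107 per hour.
t_eff = 89.2 × 145 / (89.2 + 145) ≈ 55.226 hours.

55.2 hours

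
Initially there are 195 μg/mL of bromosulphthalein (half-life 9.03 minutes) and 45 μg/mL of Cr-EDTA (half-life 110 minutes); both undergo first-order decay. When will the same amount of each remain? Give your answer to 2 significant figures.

Set 195·(1/2)^(t/9.03) = 45·(1/2)^(t/110).
Taking log₂: log₂(195/45) = t·(1/9.03 − 1/110).
log₂(4.3333) = 2.1155; 1/9.03 − 1/110 = 0.10165.
t = 2.1155 / 0.10165 ≈ 20.811 minutes.

21 minutes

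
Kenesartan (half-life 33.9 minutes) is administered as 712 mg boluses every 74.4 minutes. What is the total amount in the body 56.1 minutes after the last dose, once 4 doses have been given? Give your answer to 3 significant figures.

289 mg

The 4 doses were given 279.3, 204.9, 130.5, 56.1 minutes ago.
Total = 712·(1/2)^(279.3/33.9) + 712·(1/2)^(204.9/33.9) + 712·(1/2)^(130.5/33.9) + 712·(1/2)^(56.1/33.9)
      = 2.3567 + 10.789 + 49.391 + 226.11 ≈ 288.64 mg.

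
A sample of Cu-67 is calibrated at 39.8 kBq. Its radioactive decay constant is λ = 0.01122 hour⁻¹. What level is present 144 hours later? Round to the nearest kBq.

t½ = ln 2 / λ = 0.69315 / 0.01122 ≈ 61.778 hours.
Number of half-lives: n = 144/61.778 ≈ 2.3309.
Remaining = 39.8 × (1/2)^2.3309 = 39.8 × 0.19876 ≈ 7.9105 kBq.

8 kBq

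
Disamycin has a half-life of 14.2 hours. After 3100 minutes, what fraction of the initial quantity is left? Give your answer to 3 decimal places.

0.080

3100 minutes = 51.6667 hours.
n = 51.6667/14.2 ≈ 3.6385 half-lives.
Fraction remaining = (1/2)^3.6385 ≈ 0.080298.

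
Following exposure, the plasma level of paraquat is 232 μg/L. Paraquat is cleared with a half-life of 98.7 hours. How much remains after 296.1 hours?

29 μg/L

Elapsed time is 3 half-lives (296.1/98.7).
Each half-life halves the amount: 232 × (1/2)^3 = 232/8 = 29 μg/L.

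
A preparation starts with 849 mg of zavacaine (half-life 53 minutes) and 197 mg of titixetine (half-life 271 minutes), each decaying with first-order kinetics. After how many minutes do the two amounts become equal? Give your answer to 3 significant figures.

Set 849·(1/2)^(t/53) = 197·(1/2)^(t/271).
Taking log₂: log₂(849/197) = t·(1/53 − 1/271).
log₂(4.3096) = 2.1076; 1/53 − 1/271 = 0.015178.
t = 2.1076 / 0.015178 ≈ 138.86 minutes.

139 minutes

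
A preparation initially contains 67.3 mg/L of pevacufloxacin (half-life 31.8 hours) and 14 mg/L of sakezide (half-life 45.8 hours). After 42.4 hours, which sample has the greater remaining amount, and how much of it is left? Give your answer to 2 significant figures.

pevacufloxacin: 67.3 × (1/2)^1.3333 ≈ 26.708 mg/L.
sakezide: 14 × (1/2)^0.92576 ≈ 7.3696 mg/L.
Pevacufloxacin has more remaining, at ≈ 26.708 mg/L.

pevacufloxacin, 27 mg/L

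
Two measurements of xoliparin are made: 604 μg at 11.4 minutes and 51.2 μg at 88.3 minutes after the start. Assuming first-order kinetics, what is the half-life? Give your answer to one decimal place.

Over Δt = 88.3 − 11.4 = 76.9 minutes, the level fell by a factor of 604/51.2 ≈ 11.797.
n = log₂(11.797) ≈ 3.5603 half-lives, so t½ = 76.9/3.5603 ≈ 21.599 minutes.

21.6 minutes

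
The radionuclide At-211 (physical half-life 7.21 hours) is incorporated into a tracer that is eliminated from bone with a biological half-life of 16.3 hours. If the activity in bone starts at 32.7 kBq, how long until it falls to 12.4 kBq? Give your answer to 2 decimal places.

1/t_eff = 1/t_phys + 1/t_biol = 1/7.21 + 1/16.3 = 0.20005 per hour.
t_eff = 7.21 × 16.3 / (7.21 + 16.3) ≈ 4.9989 hours.
n = log₂(32.7/12.4) ≈ 1.399; t = 1.399 × 4.9989 ≈ 6.9931 hours.

6.99 hours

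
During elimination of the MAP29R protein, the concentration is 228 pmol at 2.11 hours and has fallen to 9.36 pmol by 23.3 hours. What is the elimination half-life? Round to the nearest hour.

5 hours

Over Δt = 23.3 − 2.11 = 21.19 hours, the level fell by a factor of 228/9.36 ≈ 24.359.
n = log₂(24.359) ≈ 4.6064 half-lives, so t½ = 21.19/4.6064 ≈ 4.6001 hours.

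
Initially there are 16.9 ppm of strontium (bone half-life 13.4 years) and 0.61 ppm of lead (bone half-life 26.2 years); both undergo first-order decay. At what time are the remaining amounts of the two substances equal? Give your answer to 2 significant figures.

130 years

Set 16.9·(1/2)^(t/13.4) = 0.61·(1/2)^(t/26.2).
Taking log₂: log₂(16.9/0.61) = t·(1/13.4 − 1/26.2).
log₂(27.705) = 4.7921; 1/13.4 − 1/26.2 = 0.036459.
t = 4.7921 / 0.036459 ≈ 131.44 years.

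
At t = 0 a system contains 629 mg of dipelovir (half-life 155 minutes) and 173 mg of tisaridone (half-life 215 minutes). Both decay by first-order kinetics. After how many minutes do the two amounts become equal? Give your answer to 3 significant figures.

Set 629·(1/2)^(t/155) = 173·(1/2)^(t/215).
Taking log₂: log₂(629/173) = t·(1/155 − 1/215).
log₂(3.6358) = 1.8623; 1/155 − 1/215 = 0.0018005.
t = 1.8623 / 0.0018005 ≈ 1034.3 minutes.

1030 minutes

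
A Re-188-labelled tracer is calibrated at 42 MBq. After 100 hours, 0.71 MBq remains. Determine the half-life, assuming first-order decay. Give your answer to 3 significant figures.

A/A₀ = 0.71/42 ≈ 0.016905.
n = log₂(59.155) ≈ 5.8864 half-lives elapsed in 100 hours.
t½ = 100/5.8864 ≈ 16.988 hours.

17.0 hours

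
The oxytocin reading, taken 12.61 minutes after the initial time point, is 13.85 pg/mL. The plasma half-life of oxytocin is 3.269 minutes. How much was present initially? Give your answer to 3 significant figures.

201 pg/mL

Number of half-lives elapsed: n = 12.61/3.269 ≈ 3.8574.
A₀ = A × 2^n = 13.85 × 2^3.8574 = 13.85 × 14.495 ≈ 200.75 pg/mL.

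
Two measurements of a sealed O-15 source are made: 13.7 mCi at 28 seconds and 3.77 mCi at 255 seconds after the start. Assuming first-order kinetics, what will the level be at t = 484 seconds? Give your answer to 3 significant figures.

Over Δt = 255 − 28 = 227 seconds, the level fell by a factor of 13.7/3.77 ≈ 3.634.
n = log₂(3.634) ≈ 1.8615 half-lives, so t½ = 227/1.8615 ≈ 121.94 seconds.
From t = 255 to t = 484: 3.77 × (1/2)^((484−255)/121.94) ≈ 1.0257 mCi.

1.03 mCi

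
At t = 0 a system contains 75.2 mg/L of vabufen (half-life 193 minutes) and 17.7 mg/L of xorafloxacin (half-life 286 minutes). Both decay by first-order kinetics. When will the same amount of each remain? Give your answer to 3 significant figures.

1240 minutes

Set 75.2·(1/2)^(t/193) = 17.7·(1/2)^(t/286).
Taking log₂: log₂(75.2/17.7) = t·(1/193 − 1/286).
log₂(4.2486) = 2.087; 1/193 − 1/286 = 0.0016848.
t = 2.087 / 0.0016848 ≈ 1238.7 minutes.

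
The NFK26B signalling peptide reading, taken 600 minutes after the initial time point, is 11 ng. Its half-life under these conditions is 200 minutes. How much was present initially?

88 ng

Number of half-lives elapsed: n = 600/200 ≈ 3.
A₀ = A × 2^n = 11 × 2^3 = 11 × 8 ≈ 88 ng.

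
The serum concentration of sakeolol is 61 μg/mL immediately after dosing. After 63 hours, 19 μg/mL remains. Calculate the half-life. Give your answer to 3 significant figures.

37.4 hours

A/A₀ = 19/61 ≈ 0.31148.
n = log₂(3.2105) ≈ 1.6828 half-lives elapsed in 63 hours.
t½ = 63/1.6828 ≈ 37.437 hours.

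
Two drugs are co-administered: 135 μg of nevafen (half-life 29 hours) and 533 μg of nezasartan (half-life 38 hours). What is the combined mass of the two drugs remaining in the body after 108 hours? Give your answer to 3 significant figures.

84.5 μg

nevafen: 135 × (1/2)^(108/29) = 135 × (1/2)^3.7241 ≈ 10.215 μg.
nezasartan: 533 × (1/2)^(108/38) = 533 × (1/2)^2.8421 ≈ 74.331 μg.
Total = 10.215 + 74.331 ≈ 84.546 μg.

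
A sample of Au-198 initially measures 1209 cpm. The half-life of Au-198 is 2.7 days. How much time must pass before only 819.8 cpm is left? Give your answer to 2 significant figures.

Fraction remaining = 819.8/1209 ≈ 0.67808.
n = log₂(1209/819.8) = ln(1.4747)/ln 2 ≈ 0.56047 half-lives.
t = n × t½ = 0.56047 × 2.7 ≈ 1.5133 days.

1.5 days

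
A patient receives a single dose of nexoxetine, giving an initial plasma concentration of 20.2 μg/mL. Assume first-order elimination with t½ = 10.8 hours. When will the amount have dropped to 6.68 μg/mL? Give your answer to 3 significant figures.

17.2 hours

Fraction remaining = 6.68/20.2 ≈ 0.33069.
n = log₂(20.2/6.68) = ln(3.024)/ln 2 ≈ 1.5964 half-lives.
t = n × t½ = 1.5964 × 10.8 ≈ 17.242 hours.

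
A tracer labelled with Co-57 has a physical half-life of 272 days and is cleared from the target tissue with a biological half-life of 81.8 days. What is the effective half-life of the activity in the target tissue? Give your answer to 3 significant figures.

62.9 days

1/t_eff = 1/t_phys + 1/t_biol = 1/272 + 1/81.8 = 0.015901 per day.
t_eff = 272 × 81.8 / (272 + 81.8) ≈ 62.888 days.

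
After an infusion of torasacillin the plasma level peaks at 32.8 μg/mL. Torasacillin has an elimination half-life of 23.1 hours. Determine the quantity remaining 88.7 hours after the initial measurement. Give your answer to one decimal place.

2.3 μg/mL

Number of half-lives: n = 88.7/23.1 ≈ 3.8398.
Remaining = 32.8 × (1/2)^3.8398 = 32.8 × 0.069839 ≈ 2.2907 μg/mL.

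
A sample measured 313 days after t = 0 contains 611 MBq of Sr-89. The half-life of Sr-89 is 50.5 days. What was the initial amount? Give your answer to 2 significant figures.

Number of half-lives elapsed: n = 313/50.5 ≈ 6.198.
A₀ = A × 2^n = 611 × 2^6.198 = 611 × 73.416 ≈ 44857 MBq.

45000 MBq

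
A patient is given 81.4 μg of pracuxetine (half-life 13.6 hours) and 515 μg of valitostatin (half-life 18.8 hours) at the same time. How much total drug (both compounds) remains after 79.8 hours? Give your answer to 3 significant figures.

pracuxetine: 81.4 × (1/2)^(79.8/13.6) = 81.4 × (1/2)^5.8676 ≈ 1.3941 μg.
valitostatin: 515 × (1/2)^(79.8/18.8) = 515 × (1/2)^4.2447 ≈ 27.166 μg.
Total = 1.3941 + 27.166 ≈ 28.56 μg.

28.6 μg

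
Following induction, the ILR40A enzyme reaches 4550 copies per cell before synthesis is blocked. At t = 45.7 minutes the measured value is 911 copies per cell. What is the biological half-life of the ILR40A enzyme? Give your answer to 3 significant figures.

A/A₀ = 911/4550 ≈ 0.20022.
n = log₂(4.9945) ≈ 2.3203 half-lives elapsed in 45.7 minutes.
t½ = 45.7/2.3203 ≈ 19.695 minutes.

19.7 minutes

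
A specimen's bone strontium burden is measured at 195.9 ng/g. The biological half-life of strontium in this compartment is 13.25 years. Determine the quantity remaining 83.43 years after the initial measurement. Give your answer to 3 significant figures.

2.49 ng/g

Number of half-lives: n = 83.43/13.25 ≈ 6.2966.
Remaining = 195.9 × (1/2)^6.2966 = 195.9 × 0.012721 ≈ 2.4921 ng/g.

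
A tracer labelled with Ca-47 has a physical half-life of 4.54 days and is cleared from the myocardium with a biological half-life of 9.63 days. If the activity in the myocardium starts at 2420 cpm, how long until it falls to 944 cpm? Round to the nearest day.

1/t_eff = 1/t_phys + 1/t_biol = 1/4.54 + 1/9.63 = 0.32411 per day.
t_eff = 4.54 × 9.63 / (4.54 + 9.63) ≈ 3.0854 days.
n = log₂(2420/944) ≈ 1.3581; t = 1.3581 × 3.0854 ≈ 4.1904 days.

4 days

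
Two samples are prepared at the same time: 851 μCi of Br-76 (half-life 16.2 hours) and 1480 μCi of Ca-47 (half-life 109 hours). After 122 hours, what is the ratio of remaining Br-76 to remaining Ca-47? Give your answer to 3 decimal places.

0.007

Br-76: 851 × (1/2)^(122/16.2) = 851 × (1/2)^7.5309 ≈ 4.6016 μCi.
Ca-47: 1480 × (1/2)^(122/109) = 1480 × (1/2)^1.1193 ≈ 681.29 μCi.
Ratio ≈ 4.6016 / 681.29 ≈ 0.0067544.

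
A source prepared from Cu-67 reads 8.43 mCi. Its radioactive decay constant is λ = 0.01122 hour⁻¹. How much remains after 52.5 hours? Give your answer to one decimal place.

t½ = ln 2 / λ = 0.69315 / 0.01122 ≈ 61.778 hours.
Number of half-lives: n = 52.5/61.778 ≈ 0.84982.
Remaining = 8.43 × (1/2)^0.84982 = 8.43 × 0.55485 ≈ 4.6774 mCi.

4.7 mCi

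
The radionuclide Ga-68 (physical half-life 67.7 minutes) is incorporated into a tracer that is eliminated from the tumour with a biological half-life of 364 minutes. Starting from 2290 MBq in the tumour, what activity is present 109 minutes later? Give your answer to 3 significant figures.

1/t_eff = 1/t_phys + 1/t_biol = 1/67.7 + 1/364 = 0.017518 per minute.
t_eff = 67.7 × 364 / (67.7 + 364) ≈ 57.083 minutes.
Remaining = 2290 × (1/2)^(109/57.083) = 2290 × (1/2)^1.9095 ≈ 609.57 MBq.

610 MBq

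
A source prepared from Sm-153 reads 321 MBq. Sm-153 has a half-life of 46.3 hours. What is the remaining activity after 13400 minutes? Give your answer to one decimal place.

Convert the elapsed time: 13400 minutes = 223.333 hours.
Number of half-lives: n = 223.333/46.3 ≈ 4.8236.
Remaining = 321 × (1/2)^4.8236 = 321 × 0.035314 ≈ 11.336 MBq.

11.3 MBq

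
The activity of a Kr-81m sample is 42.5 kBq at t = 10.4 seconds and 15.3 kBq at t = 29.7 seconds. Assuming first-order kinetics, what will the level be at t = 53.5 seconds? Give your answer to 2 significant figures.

Over Δt = 29.7 − 10.4 = 19.3 seconds, the level fell by a factor of 42.5/15.3 ≈ 2.7778.
n = log₂(2.7778) ≈ 1.4739 half-lives, so t½ = 19.3/1.4739 ≈ 13.094 seconds.
From t = 29.7 to t = 53.5: 15.3 × (1/2)^((53.5−29.7)/13.094) ≈ 4.3405 kBq.

4.3 kBq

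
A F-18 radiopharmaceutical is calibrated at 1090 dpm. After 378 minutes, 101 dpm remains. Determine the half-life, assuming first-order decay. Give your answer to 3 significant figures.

A/A₀ = 101/1090 ≈ 0.092661.
n = log₂(10.792) ≈ 3.4319 half-lives elapsed in 378 minutes.
t½ = 378/3.4319 ≈ 110.14 minutes.

110 minutes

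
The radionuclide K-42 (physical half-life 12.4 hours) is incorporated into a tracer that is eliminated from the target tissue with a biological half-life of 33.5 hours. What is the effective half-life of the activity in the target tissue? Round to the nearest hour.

9 hours

1/t_eff = 1/t_phys + 1/t_biol = 1/12.4 + 1/33.5 = 0.1105 per hour.
t_eff = 12.4 × 33.5 / (12.4 + 33.5) ≈ 9.0501 hours.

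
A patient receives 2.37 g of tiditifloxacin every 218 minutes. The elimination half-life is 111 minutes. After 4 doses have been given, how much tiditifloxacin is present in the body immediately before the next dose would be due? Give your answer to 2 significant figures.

The 4 doses were given 872, 654, 436, 218 minutes ago.
Total = 2.37·(1/2)^(872/111) + 2.37·(1/2)^(654/111) + 2.37·(1/2)^(436/111) + 2.37·(1/2)^(218/111)
      = 0.010231 + 0.039913 + 0.15571 + 0.60749 ≈ 0.81334 g.

0.81 g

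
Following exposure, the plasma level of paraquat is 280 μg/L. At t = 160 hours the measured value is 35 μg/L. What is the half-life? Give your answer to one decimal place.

A/A₀ = 35/280 ≈ 0.125.
n = log₂(8) ≈ 3 half-lives elapsed in 160 hours.
t½ = 160/3 ≈ 53.333 hours.

53.3 hours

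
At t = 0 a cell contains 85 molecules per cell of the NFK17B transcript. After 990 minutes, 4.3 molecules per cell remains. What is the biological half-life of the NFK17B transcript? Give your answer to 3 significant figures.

230 minutes

A/A₀ = 4.3/85 ≈ 0.050588.
n = log₂(19.767) ≈ 4.3051 half-lives elapsed in 990 minutes.
t½ = 990/4.3051 ≈ 229.96 minutes.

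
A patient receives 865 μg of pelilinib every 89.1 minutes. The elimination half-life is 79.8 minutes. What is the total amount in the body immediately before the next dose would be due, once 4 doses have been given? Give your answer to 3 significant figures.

707 μg

The 4 doses were given 356.4, 267.3, 178.2, 89.1 minutes ago.
Total = 865·(1/2)^(356.4/79.8) + 865·(1/2)^(267.3/79.8) + 865·(1/2)^(178.2/79.8) + 865·(1/2)^(89.1/79.8)
      = 39.135 + 84.855 + 183.99 + 398.94 ≈ 706.92 μg.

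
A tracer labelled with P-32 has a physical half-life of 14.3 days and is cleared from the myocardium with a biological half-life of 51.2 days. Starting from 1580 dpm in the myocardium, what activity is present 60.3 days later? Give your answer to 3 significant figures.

37.6 dpm

1/t_eff = 1/t_phys + 1/t_biol = 1/14.3 + 1/51.2 = 0.089461 per day.
t_eff = 14.3 × 51.2 / (14.3 + 51.2) ≈ 11.178 days.
Remaining = 1580 × (1/2)^(60.3/11.178) = 1580 × (1/2)^5.3945 ≈ 37.562 dpm.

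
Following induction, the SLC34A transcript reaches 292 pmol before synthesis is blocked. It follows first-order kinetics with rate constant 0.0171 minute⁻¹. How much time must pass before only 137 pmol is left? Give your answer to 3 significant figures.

44.3 minutes

t½ = ln 2 / k = 0.69315 / 0.0171 ≈ 40.535 minutes.
Fraction remaining = 137/292 ≈ 0.46918.
n = log₂(292/137) = ln(2.1314)/ln 2 ≈ 1.0918 half-lives.
t = n × t½ = 1.0918 × 40.535 ≈ 44.256 minutes.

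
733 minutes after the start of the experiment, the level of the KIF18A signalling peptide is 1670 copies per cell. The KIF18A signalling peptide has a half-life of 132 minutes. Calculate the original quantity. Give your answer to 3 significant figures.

78400 copies per cell

Number of half-lives elapsed: n = 733/132 ≈ 5.553.
A₀ = A × 2^n = 1670 × 2^5.553 = 1670 × 46.949 ≈ 78405 copies per cell.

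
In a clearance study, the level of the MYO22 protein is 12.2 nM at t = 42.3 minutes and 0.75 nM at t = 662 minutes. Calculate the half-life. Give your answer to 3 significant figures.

Over Δt = 662 − 42.3 = 619.7 minutes, the level fell by a factor of 12.2/0.75 ≈ 16.267.
n = log₂(16.267) ≈ 4.0238 half-lives, so t½ = 619.7/4.0238 ≈ 154.01 minutes.

154 minutes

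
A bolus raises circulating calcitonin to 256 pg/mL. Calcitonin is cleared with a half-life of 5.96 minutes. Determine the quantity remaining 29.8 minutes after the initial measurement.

Elapsed time is 5 half-lives (29.8/5.96).
Each half-life halves the amount: 256 × (1/2)^5 = 256/32 = 8 pg/mL.

8 pg/mL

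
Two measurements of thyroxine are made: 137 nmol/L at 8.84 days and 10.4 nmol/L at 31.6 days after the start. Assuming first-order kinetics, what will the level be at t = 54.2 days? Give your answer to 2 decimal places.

0.80 nmol/L

Over Δt = 31.6 − 8.84 = 22.76 days, the level fell by a factor of 137/10.4 ≈ 13.173.
n = log₂(13.173) ≈ 3.7195 half-lives, so t½ = 22.76/3.7195 ≈ 6.1191 days.
From t = 31.6 to t = 54.2: 10.4 × (1/2)^((54.2−31.6)/6.1191) ≈ 0.80393 nmol/L.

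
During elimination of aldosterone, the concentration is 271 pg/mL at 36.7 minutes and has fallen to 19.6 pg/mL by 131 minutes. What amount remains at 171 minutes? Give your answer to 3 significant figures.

Over Δt = 131 − 36.7 = 94.3 minutes, the level fell by a factor of 271/19.6 ≈ 13.827.
n = log₂(13.827) ≈ 3.7894 half-lives, so t½ = 94.3/3.7894 ≈ 24.885 minutes.
From t = 131 to t = 171: 19.6 × (1/2)^((171−131)/24.885) ≈ 6.4327 pg/mL.

6.43 pg/mL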